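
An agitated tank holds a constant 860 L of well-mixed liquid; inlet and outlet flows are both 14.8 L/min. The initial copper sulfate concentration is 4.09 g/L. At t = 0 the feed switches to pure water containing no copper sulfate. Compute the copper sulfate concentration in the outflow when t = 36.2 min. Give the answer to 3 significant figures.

Mass balance on the solute (V constant): V dC/dt = Q(C_in − C).
Rewrite as dC/dt + C/τ = C_in/τ, τ = V/Q = 58.108 min.
C approaches C_in exponentially: C(t) = C_in + (C₀ − C_in) e^(−t/τ).
C(36.2) = 0 + (4.09 − 0)·e^(−36.2/58.108) = 0 + (4.0900)·0.53635 = 2.1937 g/L.

2.19 g/L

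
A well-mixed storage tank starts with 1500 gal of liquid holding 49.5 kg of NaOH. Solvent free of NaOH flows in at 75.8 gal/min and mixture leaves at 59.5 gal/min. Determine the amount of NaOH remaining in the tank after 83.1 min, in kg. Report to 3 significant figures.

Let m(t) be the amount of NaOH. Volume: V(t) = V₀ + (Q_in − Q_out) t = 1500 + 16.300 t; V(83.1) = 2854.5 gal.
Solute balance: dm/dt = 0 − Q_out C = −Q_out m/V(t).
Separate: dm/m = −Q_out dt/V(t) ⇒ ln(m/m₀) = −(Q_out/(Q_in−Q_out)) ln(V/V₀).
m = m₀ (V₀/V)^(Q_out/(Q_in−Q_out)) = 49.5 × (1500/2854.5)^(3.6503) = 4.7266 kg.

4.73 kg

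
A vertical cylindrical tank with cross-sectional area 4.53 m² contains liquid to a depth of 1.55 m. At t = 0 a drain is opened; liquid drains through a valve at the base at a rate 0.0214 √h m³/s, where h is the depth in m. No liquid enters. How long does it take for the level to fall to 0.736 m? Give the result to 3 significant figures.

Mass balance (ρ constant): A dh/dt = −0.0214 √h.
∫ h^(−1/2) dh = −(0.0214/A) ∫ dt, giving 2√h = 2√h₀ − (0.0214/A) t.
t = 2A(√h₀ − √h)/0.0214 = 2·4.53·(√1.55 − √0.736)/0.0214
  = 9.0600 × (1.2450 − 0.85790) / 0.0214 = 163.88 s.

164 s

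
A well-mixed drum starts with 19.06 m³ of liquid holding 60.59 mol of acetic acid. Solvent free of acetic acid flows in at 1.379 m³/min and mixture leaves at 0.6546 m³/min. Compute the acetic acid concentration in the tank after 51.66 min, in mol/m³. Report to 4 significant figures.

Total volume: dV/dt = Q_in − Q_out = 0.724400 m³/min, so V(t) = 19.06 + 0.724400 t and V(51.66) = 56.4825 m³.
Solute balance: dm/dt = 0 − Q_out C = −Q_out m/V(t).
dm/m = −Q_out dt/(V₀ + 0.724400 t); integrating gives ln(m/m₀) = −(Q_out/(Q_in−Q_out)) ln(V/V₀).
m = m₀ (V₀/V)^(Q_out/(Q_in−Q_out)) = 60.59 × (19.06/56.4825)^(0.903644) = 22.7023 mol.
C = m/V = 22.7023/56.4825 = 0.401935 mol/m³.

0.4019 mol/m³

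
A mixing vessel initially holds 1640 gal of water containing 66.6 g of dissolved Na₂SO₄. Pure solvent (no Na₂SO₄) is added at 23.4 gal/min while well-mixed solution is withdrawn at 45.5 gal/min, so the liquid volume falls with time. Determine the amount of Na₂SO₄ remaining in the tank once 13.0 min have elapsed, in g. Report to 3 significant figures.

44.8 g

Let m(t) be the amount of Na₂SO₄. Volume: V(t) = V₀ + (Q_in − Q_out) t = 1640 − 22.100 t; V(13.0) = 1352.7 gal.
No Na₂SO₄ enters, so dm/dt = −Q_out · (m/V).
Separate: dm/m = −Q_out dt/V(t) ⇒ ln(m/m₀) = −(Q_out/(Q_in−Q_out)) ln(V/V₀).
m = m₀ (V₀/V)^(Q_out/(Q_in−Q_out)) = 66.6 × (1640/1352.7)^(-2.0588) = 44.799 g.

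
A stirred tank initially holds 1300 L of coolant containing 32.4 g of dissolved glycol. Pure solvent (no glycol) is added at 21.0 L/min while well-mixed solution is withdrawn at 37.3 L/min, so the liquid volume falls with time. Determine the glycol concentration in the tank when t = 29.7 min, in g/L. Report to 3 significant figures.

Total volume: dV/dt = Q_in − Q_out = -16.300 L/min, so V(t) = 1300 − 16.300 t and V(29.7) = 815.89 L.
Species balance (pure solvent in): dm/dt = −Q_out · m/V(t).
Separate: dm/m = −Q_out dt/V(t) ⇒ ln(m/m₀) = −(Q_out/(Q_in−Q_out)) ln(V/V₀).
m = m₀ (V₀/V)^(Q_out/(Q_in−Q_out)) = 32.4 × (1300/815.89)^(-2.2883) = 11.158 g.
C = m/V = 11.158/815.89 = 0.013676 g/L.

0.0137 g/L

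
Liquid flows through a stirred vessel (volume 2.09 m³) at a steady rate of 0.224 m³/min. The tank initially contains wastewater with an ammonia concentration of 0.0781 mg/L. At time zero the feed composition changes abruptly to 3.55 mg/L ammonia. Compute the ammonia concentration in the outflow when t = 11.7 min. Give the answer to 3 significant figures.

Accumulation = in − out for the solute gives V dC/dt = Q(C_in − C).
So dC/dt = (C_in − C)/τ with τ = V/Q = 2.09/0.224 = 9.3304 min.
C approaches C_in exponentially: C(t) = C_in + (C₀ − C_in) e^(−t/τ).
C(11.7) = 3.55 + (0.0781 − 3.55)·e^(−11.7/9.3304) = 3.55 + (-3.4719)·0.28537 = 2.5592 mg/L.

2.56 mg/L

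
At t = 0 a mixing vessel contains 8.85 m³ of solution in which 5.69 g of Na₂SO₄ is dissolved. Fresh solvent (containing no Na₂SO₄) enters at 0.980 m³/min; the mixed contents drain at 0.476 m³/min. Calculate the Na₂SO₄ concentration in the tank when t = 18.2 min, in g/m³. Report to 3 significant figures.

Total volume: dV/dt = Q_in − Q_out = 0.50400 m³/min, so V(t) = 8.85 + 0.50400 t and V(18.2) = 18.023 m³.
Species balance (pure solvent in): dm/dt = −Q_out · m/V(t).
dm/m = −Q_out dt/(V₀ + 0.50400 t); integrating gives ln(m/m₀) = −(Q_out/(Q_in−Q_out)) ln(V/V₀).
m = m₀ (V₀/V)^(Q_out/(Q_in−Q_out)) = 5.69 × (8.85/18.023)^(0.94444) = 2.9067 g.
C = m/V = 2.9067/18.023 = 0.16128 g/m³.

0.161 g/m³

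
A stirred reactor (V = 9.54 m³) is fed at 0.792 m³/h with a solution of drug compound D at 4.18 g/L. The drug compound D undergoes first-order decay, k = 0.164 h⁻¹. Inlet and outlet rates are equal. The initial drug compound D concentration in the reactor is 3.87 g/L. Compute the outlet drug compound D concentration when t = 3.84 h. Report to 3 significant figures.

2.36 g/L

Species balance: V dC/dt = Q C_in − Q C − k V C.
dC/dt = (Q/V) C_in − (Q/V + k) C; effective rate a = Q/V + k = 0.083019 + 0.164 = 0.24702 h⁻¹.
C_ss = Q C_in/(Q + kV) = 1.4048 g/L; C(t) = C_ss + (C₀ − C_ss) e^(−a t).
C(3.84) = 1.4048 + (2.4652)·e^(−0.24702·3.84) = 1.4048 + (2.4652)·0.38730 = 2.3596 g/L.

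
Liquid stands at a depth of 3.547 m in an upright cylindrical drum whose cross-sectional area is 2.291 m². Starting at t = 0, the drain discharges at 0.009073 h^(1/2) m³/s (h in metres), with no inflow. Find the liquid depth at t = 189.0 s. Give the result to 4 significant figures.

2.277 m

With no inflow, A dh/dt = −0.009073 √h.
This is separable: 2 d(√h)/dt = −0.009073/A, so √h = √h₀ − (0.009073/(2A)) t.
√h = √3.547 − 0.009073·189.0/(2·2.291) = 1.88335 − 0.374246 = 1.50910.
h = 1.50910² = 2.27739 m.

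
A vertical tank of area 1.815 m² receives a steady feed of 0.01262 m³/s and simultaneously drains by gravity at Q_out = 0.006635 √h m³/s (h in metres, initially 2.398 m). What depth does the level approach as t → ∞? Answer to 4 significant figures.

A dh/dt = Q_in − 0.006635 √h. Steady state requires inflow = outflow:
Q_in = 0.006635 √h_ss ⇒ √h_ss = 0.01262/0.006635 = 1.90203.
h_ss = 1.90203² = 3.61774 m. (Since h₀ = 2.398 m < h_ss, the level will rise toward this value.)

3.618 m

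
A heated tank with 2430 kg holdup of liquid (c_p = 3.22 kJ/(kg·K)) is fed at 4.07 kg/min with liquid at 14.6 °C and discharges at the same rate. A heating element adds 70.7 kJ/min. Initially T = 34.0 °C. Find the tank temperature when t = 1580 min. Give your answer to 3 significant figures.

Energy balance: M c_p dT/dt = ṁ c_p (T_in − T) + 70.7.
Rearrange: dT/dt = (T_ss − T)/τ with τ = M/ṁ = 597.05 min and T_ss = T_in + Q̇/(ṁ c_p) = 19.995 °C.
This is linear first-order; T(t) = T_ss + (T₀ − T_ss) e^(−t/τ).
T(1580) = 19.995 + (14.005)·e^(−1580/597.05) = 19.995 + (14.005)·0.070910 = 20.988 °C.

21.0 °C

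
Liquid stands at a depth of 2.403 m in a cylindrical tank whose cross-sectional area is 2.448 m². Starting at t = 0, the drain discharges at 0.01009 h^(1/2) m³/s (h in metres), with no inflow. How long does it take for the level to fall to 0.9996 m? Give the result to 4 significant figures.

Unsteady balance on liquid volume: A dh/dt = −0.01009 √h.
Separate and integrate: 2(√h − √h₀) = −(0.01009/A) t.
t = 2A(√h₀ − √h)/0.01009 = 2·2.448·(√2.403 − √0.9996)/0.01009
  = 4.89600 × (1.55016 − 0.999800) / 0.01009 = 267.053 s.

267.1 s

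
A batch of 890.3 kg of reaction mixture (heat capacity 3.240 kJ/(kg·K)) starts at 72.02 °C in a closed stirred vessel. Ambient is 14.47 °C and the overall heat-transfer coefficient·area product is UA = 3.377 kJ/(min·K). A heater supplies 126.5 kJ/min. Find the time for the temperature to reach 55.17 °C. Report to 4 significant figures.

1558 min

M c_p dT/dt = −UA(T − T_amb) + Q̇.
τ = M c_p/UA = 854.182 min; T_ss = T_amb + Q̇/UA = 14.47 + 126.5/3.377 = 51.9293 °C.
T(t) = T_ss + (T₀ − T_ss)e^(−t/τ); set T = 55.17:
t = −τ ln[(T − T_ss)/(T₀ − T_ss)] = −854.182 · ln(0.161304) = 1558.42 min.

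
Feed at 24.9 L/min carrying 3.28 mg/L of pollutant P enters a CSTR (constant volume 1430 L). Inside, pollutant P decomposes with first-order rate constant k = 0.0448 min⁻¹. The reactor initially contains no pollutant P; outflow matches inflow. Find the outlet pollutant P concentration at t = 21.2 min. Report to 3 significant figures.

0.673 mg/L

V dC/dt = Q(C_in − C) − k V C.
dC/dt = (Q/V) C_in − (Q/V + k) C; effective rate a = Q/V + k = 0.017413 + 0.0448 = 0.062213 min⁻¹.
C_ss = Q C_in/(Q + kV) = 0.91803 mg/L; C(t) = C_ss + (C₀ − C_ss) e^(−a t).
C(21.2) = 0.91803 + (-0.91803)·e^(−0.062213·21.2) = 0.91803 + (-0.91803)·0.26743 = 0.67253 mg/L.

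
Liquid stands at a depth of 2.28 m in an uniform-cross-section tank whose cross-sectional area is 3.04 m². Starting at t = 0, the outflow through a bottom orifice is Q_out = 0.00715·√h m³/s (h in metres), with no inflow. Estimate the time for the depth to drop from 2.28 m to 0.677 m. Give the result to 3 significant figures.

Mass balance (ρ constant): A dh/dt = −0.00715 √h.
Separate and integrate: 2(√h − √h₀) = −(0.00715/A) t.
t = 2A(√h₀ − √h)/0.00715 = 2·3.04·(√2.28 − √0.677)/0.00715
  = 6.0800 × (1.5100 − 0.82280) / 0.00715 = 584.33 s.

584 s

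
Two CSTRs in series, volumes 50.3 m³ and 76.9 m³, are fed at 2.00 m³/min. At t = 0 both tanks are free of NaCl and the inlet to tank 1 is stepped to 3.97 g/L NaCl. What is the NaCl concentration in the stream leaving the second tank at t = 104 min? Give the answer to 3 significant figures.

Each tank obeys Vᵢ dCᵢ/dt = Q(Cᵢ₋₁ − Cᵢ), so τᵢ = Vᵢ/Q.
τ₁ = 50.3/2.00 = 25.150 min; τ₂ = 76.9/2.00 = 38.450 min.
Solving the cascade with C₁(0)=C₂(0)=0 gives C₂(t) = C_in[1 − (τ₁ e^(−t/τ₁) − τ₂ e^(−t/τ₂))/(τ₁ − τ₂)].
At t = 104: e^(−t/τ₁) = 0.016000, e^(−t/τ₂) = 0.066883.
C₂ = 3.97·[1 − (25.150·0.016000 − 38.450·0.066883)/(-13.300)] = 3.97·0.83690 = 3.3225 g/L.

3.32 g/L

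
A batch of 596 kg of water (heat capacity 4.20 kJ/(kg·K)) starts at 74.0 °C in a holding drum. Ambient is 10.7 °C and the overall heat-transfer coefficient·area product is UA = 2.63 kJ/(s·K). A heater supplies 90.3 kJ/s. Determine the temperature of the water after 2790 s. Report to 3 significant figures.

M c_p dT/dt = −UA(T − T_amb) + Q̇.
dT/dt = (T_ss − T)/τ with T_ss = T_amb + Q̇/UA = 10.7 + 90.3/2.63 = 45.035 °C, τ = M c_p/UA = 596·4.20/2.63 = 951.79 s.
Integrating: T(t) = T_ss + (T₀ − T_ss) e^(−t/τ).
T(2790) = 45.035 + (28.965)·0.053326 = 46.579 °C.

46.6 °C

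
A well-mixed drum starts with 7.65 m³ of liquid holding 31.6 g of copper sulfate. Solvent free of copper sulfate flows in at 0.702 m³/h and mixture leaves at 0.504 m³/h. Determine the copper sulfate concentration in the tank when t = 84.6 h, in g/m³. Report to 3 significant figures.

0.0676 g/m³

Let m(t) be the amount of copper sulfate. Volume: V(t) = V₀ + (Q_in − Q_out) t = 7.65 + 0.19800 t; V(84.6) = 24.401 m³.
Solute balance: dm/dt = 0 − Q_out C = −Q_out m/V(t).
Separate: dm/m = −Q_out dt/V(t) ⇒ ln(m/m₀) = −(Q_out/(Q_in−Q_out)) ln(V/V₀).
m = m₀ (V₀/V)^(Q_out/(Q_in−Q_out)) = 31.6 × (7.65/24.401)^(2.5455) = 1.6498 g.
C = m/V = 1.6498/24.401 = 0.067613 g/m³.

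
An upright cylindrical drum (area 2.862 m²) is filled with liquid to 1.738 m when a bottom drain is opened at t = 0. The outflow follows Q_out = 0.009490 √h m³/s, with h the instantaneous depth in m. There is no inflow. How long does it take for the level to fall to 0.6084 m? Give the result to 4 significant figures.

Volume balance on the tank: A dh/dt = −0.009490 √h.
∫ h^(−1/2) dh = −(0.009490/A) ∫ dt, giving 2√h = 2√h₀ − (0.009490/A) t.
t = 2A(√h₀ − √h)/0.009490 = 2·2.862·(√1.738 − √0.6084)/0.009490
  = 5.72400 × (1.31833 − 0.780000) / 0.009490 = 324.701 s.

324.7 s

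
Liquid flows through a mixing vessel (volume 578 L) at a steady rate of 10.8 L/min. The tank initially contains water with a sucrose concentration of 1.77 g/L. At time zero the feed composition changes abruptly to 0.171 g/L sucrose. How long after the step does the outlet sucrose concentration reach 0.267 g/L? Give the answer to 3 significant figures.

Species balance: V dC/dt = Q(C_in − C) ⇒ τ = V/Q = 53.519 min.
C(t) = C_in + (C₀ − C_in) e^(−t/τ). Set C = 0.267 and solve for t:
e^(−t/τ) = (C − C_in)/(C₀ − C_in) = (0.267 − 0.171)/(1.77 − 0.171) = 0.060038
t = −τ ln(…) = 53.519 × 2.8128 = 150.54 min.

151 min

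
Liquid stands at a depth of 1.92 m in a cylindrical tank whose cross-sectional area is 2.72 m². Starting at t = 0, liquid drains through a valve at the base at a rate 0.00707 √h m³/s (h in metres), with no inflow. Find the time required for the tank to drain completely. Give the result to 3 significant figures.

With no inflow, A dh/dt = −0.00707 √h.
∫ h^(−1/2) dh = −(0.00707/A) ∫ dt, giving 2√h = 2√h₀ − (0.00707/A) t.
Set h = 0: 2√h₀ = (0.00707/A) t_empty ⇒ t_empty = 2A√h₀/0.00707.
t_empty = 2·2.72·√1.92/0.00707 = 5.4400·1.3856/0.00707 = 1066.2 s.

1070 s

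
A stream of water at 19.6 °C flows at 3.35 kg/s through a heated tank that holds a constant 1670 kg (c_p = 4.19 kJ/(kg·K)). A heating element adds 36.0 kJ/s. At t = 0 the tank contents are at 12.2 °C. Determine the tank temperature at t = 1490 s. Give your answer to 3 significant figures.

First-law balance (no shaft work): M c_p dT/dt = ṁ c_p (T_in − T) + 36.0.
Rearrange: dT/dt = (T_ss − T)/τ with τ = M/ṁ = 498.51 s and T_ss = T_in + Q̇/(ṁ c_p) = 22.165 °C.
Solution: T(t) = T_ss + (T₀ − T_ss) e^(−t/τ).
T(1490) = 22.165 + (-9.9647)·e^(−1490/498.51) = 22.165 + (-9.9647)·0.050342 = 21.663 °C.

21.7 °C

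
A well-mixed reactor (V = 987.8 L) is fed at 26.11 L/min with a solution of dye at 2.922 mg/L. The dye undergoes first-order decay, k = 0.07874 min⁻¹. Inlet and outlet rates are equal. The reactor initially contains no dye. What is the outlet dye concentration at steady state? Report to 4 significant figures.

V dC/dt = Q(C_in − C) − k V C.
Steady state (dC/dt = 0): C_ss = Q C_in/(Q + kV) = C_in/(1 + kV/Q).
C_ss = 26.11·2.922/(26.11 + 0.07874·987.8) = 76.2934/103.889 = 0.734372 mg/L.

0.7344 mg/L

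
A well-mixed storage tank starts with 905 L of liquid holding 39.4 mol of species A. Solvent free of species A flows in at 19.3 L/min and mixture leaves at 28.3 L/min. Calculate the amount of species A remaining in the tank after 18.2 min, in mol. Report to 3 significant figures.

21.0 mol

Let m(t) be the amount of species A. Volume: V(t) = V₀ + (Q_in − Q_out) t = 905 − 9.0000 t; V(18.2) = 741.20 L.
Solute balance: dm/dt = 0 − Q_out C = −Q_out m/V(t).
Separate: dm/m = −Q_out dt/V(t) ⇒ ln(m/m₀) = −(Q_out/(Q_in−Q_out)) ln(V/V₀).
m = m₀ (V₀/V)^(Q_out/(Q_in−Q_out)) = 39.4 × (905/741.20)^(-3.1444) = 21.030 mol.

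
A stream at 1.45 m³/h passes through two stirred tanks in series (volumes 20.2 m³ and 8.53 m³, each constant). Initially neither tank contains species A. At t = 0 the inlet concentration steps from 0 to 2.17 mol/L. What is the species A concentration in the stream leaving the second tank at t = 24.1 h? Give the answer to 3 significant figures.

1.53 mol/L

Time constants: τᵢ = Vᵢ/Q for each well-mixed tank.
τ₁ = 20.2/1.45 = 13.931 h; τ₂ = 8.53/1.45 = 5.8828 h.
Tank 1: C₁ = C_in(1 − e^(−t/τ₁)). Tank 2 (τ₁ ≠ τ₂): C₂ = C_in[1 − (τ₁ e^(−t/τ₁) − τ₂ e^(−t/τ₂))/(τ₁ − τ₂)].
At t = 24.1: e^(−t/τ₁) = 0.17729, e^(−t/τ₂) = 0.016627.
C₂ = 2.17·[1 − (13.931·0.17729 − 5.8828·0.016627)/(8.0483)] = 2.17·0.70527 = 1.5304 mol/L.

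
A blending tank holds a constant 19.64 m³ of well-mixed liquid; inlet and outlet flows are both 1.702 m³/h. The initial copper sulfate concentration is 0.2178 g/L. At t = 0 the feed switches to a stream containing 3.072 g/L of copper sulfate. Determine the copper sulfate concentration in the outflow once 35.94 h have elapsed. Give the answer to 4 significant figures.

2.945 g/L

Mass balance on the solute (V constant): V dC/dt = Q(C_in − C).
So dC/dt = (C_in − C)/τ with τ = V/Q = 19.64/1.702 = 11.5394 h.
Solution: C(t) = C_in + (C₀ − C_in) e^(−t/τ).
C(35.94) = 3.072 + (0.2178 − 3.072)·e^(−35.94/11.5394) = 3.072 + (-2.85420)·0.0443982 = 2.94528 g/L.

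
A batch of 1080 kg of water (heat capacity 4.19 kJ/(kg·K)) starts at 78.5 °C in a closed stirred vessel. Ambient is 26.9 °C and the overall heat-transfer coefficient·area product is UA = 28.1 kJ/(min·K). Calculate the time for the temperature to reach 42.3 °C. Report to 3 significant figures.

Lumped-capacitance energy balance: M c_p dT/dt = UA(T_amb − T).
τ = M c_p/UA = 161.04 min; T_ss = T_amb = 26.900 °C.
T(t) = T_ss + (T₀ − T_ss)e^(−t/τ); set T = 42.3:
t = −τ ln[(T − T_ss)/(T₀ − T_ss)] = −161.04 · ln(0.29845) = 194.72 min.

195 min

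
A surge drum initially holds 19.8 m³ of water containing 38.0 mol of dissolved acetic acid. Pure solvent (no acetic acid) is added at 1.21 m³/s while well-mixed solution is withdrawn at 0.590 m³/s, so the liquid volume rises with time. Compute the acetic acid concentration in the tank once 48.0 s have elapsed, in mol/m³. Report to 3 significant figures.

0.320 mol/m³

Total volume: dV/dt = Q_in − Q_out = 0.62000 m³/s, so V(t) = 19.8 + 0.62000 t and V(48.0) = 49.560 m³.
Solute balance: dm/dt = 0 − Q_out C = −Q_out m/V(t).
dm/m = −Q_out dt/(V₀ + 0.62000 t); integrating gives ln(m/m₀) = −(Q_out/(Q_in−Q_out)) ln(V/V₀).
m = m₀ (V₀/V)^(Q_out/(Q_in−Q_out)) = 38.0 × (19.8/49.560)^(0.95161) = 15.871 mol.
C = m/V = 15.871/49.560 = 0.32023 mol/m³.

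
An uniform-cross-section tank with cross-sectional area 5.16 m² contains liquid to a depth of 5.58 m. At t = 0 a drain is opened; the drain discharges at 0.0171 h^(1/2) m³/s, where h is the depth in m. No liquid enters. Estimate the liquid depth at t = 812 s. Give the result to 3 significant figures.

1.03 m

Accumulation of liquid (constant cross-section A): A dh/dt = −0.0171 √h.
∫ h^(−1/2) dh = −(0.0171/A) ∫ dt, giving 2√h = 2√h₀ − (0.0171/A) t.
√h = √5.58 − 0.0171·812/(2·5.16) = 2.3622 − 1.3455 = 1.0167.
h = 1.0167² = 1.0338 m.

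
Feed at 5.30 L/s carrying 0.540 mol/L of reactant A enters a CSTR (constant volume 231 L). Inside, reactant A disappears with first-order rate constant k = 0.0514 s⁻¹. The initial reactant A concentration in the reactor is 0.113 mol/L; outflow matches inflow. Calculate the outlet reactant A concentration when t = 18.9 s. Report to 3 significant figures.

0.153 mol/L

V dC/dt = Q(C_in − C) − k V C.
This is linear with rate a = Q/V + k = 0.074344 s⁻¹.
C_ss = Q C_in/(Q + kV) = 0.16665 mol/L; C(t) = C_ss + (C₀ − C_ss) e^(−a t).
C(18.9) = 0.16665 + (-0.053653)·e^(−0.074344·18.9) = 0.16665 + (-0.053653)·0.24534 = 0.15349 mol/L.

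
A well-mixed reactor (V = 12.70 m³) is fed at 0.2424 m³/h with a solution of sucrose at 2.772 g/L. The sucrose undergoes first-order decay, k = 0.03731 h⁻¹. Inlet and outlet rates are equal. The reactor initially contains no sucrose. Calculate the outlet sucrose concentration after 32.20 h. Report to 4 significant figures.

0.7855 g/L

Accumulation = in − out − consumed: V dC/dt = Q C_in − Q C − k V C.
This is linear with rate a = Q/V + k = 0.0563966 h⁻¹.
C_ss = Q C_in/(Q + kV) = 0.938143 g/L; C(t) = C_ss + (C₀ − C_ss) e^(−a t).
C(32.20) = 0.938143 + (-0.938143)·e^(−0.0563966·32.20) = 0.938143 + (-0.938143)·0.162680 = 0.785526 g/L.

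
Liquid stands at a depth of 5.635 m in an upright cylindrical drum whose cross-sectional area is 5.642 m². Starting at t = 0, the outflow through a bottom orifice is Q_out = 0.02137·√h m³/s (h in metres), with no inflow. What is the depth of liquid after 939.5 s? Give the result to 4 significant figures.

Accumulation of liquid (constant cross-section A): A dh/dt = −0.02137 √h.
∫ h^(−1/2) dh = −(0.02137/A) ∫ dt, giving 2√h = 2√h₀ − (0.02137/A) t.
√h = √5.635 − 0.02137·939.5/(2·5.642) = 2.37382 − 1.77926 = 0.594560.
h = 0.594560² = 0.353502 m.

0.3535 m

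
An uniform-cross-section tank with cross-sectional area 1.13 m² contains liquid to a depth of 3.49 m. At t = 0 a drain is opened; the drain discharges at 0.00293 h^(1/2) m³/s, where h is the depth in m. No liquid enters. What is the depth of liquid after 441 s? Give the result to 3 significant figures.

Mass balance (ρ constant): A dh/dt = −0.00293 √h.
Separate and integrate: 2(√h − √h₀) = −(0.00293/A) t.
√h = √3.49 − 0.00293·441/(2·1.13) = 1.8682 − 0.57174 = 1.2964.
h = 1.2964² = 1.6807 m.

1.68 m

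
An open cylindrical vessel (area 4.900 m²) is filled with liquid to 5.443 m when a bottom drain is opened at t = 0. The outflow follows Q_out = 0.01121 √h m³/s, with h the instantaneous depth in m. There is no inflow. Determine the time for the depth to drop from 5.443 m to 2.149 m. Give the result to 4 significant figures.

758.0 s

With no inflow, A dh/dt = −0.01121 √h.
∫ h^(−1/2) dh = −(0.01121/A) ∫ dt, giving 2√h = 2√h₀ − (0.01121/A) t.
t = 2A(√h₀ − √h)/0.01121 = 2·4.900·(√5.443 − √2.149)/0.01121
  = 9.80000 × (2.33302 − 1.46595) / 0.01121 = 758.016 s.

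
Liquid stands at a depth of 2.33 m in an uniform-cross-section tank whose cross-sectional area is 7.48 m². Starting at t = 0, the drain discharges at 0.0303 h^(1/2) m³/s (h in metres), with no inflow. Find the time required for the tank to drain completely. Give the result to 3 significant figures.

754 s

Unsteady balance on liquid volume: A dh/dt = −0.0303 √h.
Separate and integrate: 2(√h − √h₀) = −(0.0303/A) t.
Tank is empty when √h = 0: t_empty = 2A√h₀/0.0303.
t_empty = 2·7.48·√2.33/0.0303 = 14.960·1.5264/0.0303 = 753.65 s.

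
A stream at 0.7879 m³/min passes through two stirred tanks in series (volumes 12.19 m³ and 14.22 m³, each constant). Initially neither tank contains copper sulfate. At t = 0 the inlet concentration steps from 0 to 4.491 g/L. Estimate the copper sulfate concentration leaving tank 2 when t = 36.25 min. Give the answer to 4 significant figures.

Time constants: τᵢ = Vᵢ/Q for each well-mixed tank.
τ₁ = 12.19/0.7879 = 15.4715 min; τ₂ = 14.22/0.7879 = 18.0480 min.
Tank 1: C₁ = C_in(1 − e^(−t/τ₁)). Tank 2 (τ₁ ≠ τ₂): C₂ = C_in[1 − (τ₁ e^(−t/τ₁) − τ₂ e^(−t/τ₂))/(τ₁ − τ₂)].
At t = 36.25: e^(−t/τ₁) = 0.0960375, e^(−t/τ₂) = 0.134185.
C₂ = 4.491·[1 − (15.4715·0.0960375 − 18.0480·0.134185)/(-2.57647)] = 4.491·0.636742 = 2.85961 g/L.

2.860 g/L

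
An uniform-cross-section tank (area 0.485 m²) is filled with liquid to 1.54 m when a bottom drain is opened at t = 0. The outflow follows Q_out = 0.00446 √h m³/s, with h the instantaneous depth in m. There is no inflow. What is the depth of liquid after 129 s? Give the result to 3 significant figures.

0.420 m

With no inflow, A dh/dt = −0.00446 √h.
This is separable: 2 d(√h)/dt = −0.00446/A, so √h = √h₀ − (0.00446/(2A)) t.
√h = √1.54 − 0.00446·129/(2·0.485) = 1.2410 − 0.59313 = 0.64783.
h = 0.64783² = 0.41969 m.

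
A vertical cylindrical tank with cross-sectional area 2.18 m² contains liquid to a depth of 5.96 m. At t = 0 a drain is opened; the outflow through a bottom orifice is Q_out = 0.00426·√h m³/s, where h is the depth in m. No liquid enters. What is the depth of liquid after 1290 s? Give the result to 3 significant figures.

With no inflow, A dh/dt = −0.00426 √h.
This is separable: 2 d(√h)/dt = −0.00426/A, so √h = √h₀ − (0.00426/(2A)) t.
√h = √5.96 − 0.00426·1290/(2·2.18) = 2.4413 − 1.2604 = 1.1809.
h = 1.1809² = 1.3945 m.

1.39 m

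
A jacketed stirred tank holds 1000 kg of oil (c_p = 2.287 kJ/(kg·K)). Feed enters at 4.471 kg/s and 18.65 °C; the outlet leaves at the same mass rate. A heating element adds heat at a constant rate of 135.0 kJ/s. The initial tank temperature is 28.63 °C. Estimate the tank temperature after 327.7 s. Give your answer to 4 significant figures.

31.11 °C

Heat balance on the well-mixed liquid: M c_p dT/dt = ṁ c_p (T_in − T) + 135.0.
Rearrange: dT/dt = (T_ss − T)/τ with τ = M/ṁ = 223.664 s and T_ss = T_in + Q̇/(ṁ c_p) = 31.8527 °C.
Integrating: T(t) = T_ss + (T₀ − T_ss) e^(−t/τ).
T(327.7) = 31.8527 + (-3.22271)·e^(−327.7/223.664) = 31.8527 + (-3.22271)·0.231044 = 31.1081 °C.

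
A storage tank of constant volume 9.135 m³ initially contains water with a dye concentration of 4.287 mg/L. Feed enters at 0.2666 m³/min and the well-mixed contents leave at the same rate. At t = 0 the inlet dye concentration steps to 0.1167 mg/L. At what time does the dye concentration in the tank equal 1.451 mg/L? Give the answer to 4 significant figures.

Accumulation = in − out for the solute gives V dC/dt = Q(C_in − C), so τ = V/Q = 34.2648 min.
C(t) = C_in + (C₀ − C_in) e^(−t/τ). Set C = 1.451 and solve for t:
e^(−t/τ) = (C − C_in)/(C₀ − C_in) = (1.451 − 0.1167)/(4.287 − 0.1167) = 0.319953
t = −τ ln(…) = 34.2648 × 1.13958 = 39.0475 min.

39.05 min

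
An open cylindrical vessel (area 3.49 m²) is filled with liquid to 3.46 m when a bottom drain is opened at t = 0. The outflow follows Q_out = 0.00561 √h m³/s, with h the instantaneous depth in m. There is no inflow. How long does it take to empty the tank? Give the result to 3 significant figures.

Unsteady balance on liquid volume: A dh/dt = −0.00561 √h.
∫ h^(−1/2) dh = −(0.00561/A) ∫ dt, giving 2√h = 2√h₀ − (0.00561/A) t.
Set h = 0: 2√h₀ = (0.00561/A) t_empty ⇒ t_empty = 2A√h₀/0.00561.
t_empty = 2·3.49·√3.46/0.00561 = 6.9800·1.8601/0.00561 = 2314.4 s.

2310 s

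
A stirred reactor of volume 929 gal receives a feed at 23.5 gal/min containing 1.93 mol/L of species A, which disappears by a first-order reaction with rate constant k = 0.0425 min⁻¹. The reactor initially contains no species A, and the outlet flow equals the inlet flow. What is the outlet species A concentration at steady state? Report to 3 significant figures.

Accumulation = in − out − consumed: V dC/dt = Q C_in − Q C − k V C.
At steady state: 0 = Q C_in − (Q + kV) C_ss, so C_ss = Q C_in/(Q + kV).
C_ss = 23.5·1.93/(23.5 + 0.0425·929) = 45.355/62.983 = 0.72012 mol/L.

0.720 mol/L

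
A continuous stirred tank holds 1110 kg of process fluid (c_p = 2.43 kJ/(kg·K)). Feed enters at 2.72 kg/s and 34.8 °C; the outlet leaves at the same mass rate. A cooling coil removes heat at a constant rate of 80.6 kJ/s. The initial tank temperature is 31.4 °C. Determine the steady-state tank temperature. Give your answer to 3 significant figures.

First-law balance (no shaft work): M c_p dT/dt = ṁ c_p (T_in − T) − 80.6.
At steady state dT/dt = 0 ⇒ T_ss = T_in − Q̇/(ṁ c_p) = 34.8 − 80.6/(2.72·2.43) = 22.606 °C.

22.6 °C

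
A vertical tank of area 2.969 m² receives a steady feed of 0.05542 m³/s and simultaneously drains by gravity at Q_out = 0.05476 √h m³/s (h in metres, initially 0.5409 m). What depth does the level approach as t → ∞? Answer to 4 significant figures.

Level balance: A dh/dt = 0.05542 − 0.05476 √h. Setting dh/dt = 0:
Q_in = 0.05476 √h_ss ⇒ √h_ss = 0.05542/0.05476 = 1.01205.
h_ss = 1.01205² = 1.02425 m. (Since h₀ = 0.5409 m < h_ss, the level will rise toward this value.)

1.024 m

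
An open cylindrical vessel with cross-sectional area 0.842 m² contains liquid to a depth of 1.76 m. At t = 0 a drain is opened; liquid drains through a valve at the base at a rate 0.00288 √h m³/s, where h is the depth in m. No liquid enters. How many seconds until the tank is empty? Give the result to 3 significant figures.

With no inflow, A dh/dt = −0.00288 √h.
∫ h^(−1/2) dh = −(0.00288/A) ∫ dt, giving 2√h = 2√h₀ − (0.00288/A) t.
Set h = 0: 2√h₀ = (0.00288/A) t_empty ⇒ t_empty = 2A√h₀/0.00288.
t_empty = 2·0.842·√1.76/0.00288 = 1.6840·1.3266/0.00288 = 775.72 s.

776 s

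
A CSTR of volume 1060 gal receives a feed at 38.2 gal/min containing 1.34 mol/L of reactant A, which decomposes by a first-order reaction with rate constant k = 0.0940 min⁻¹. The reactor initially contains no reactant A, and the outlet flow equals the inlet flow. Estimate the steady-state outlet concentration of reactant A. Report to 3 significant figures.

V dC/dt = Q(C_in − C) − k V C.
Steady state (dC/dt = 0): C_ss = Q C_in/(Q + kV) = C_in/(1 + kV/Q).
C_ss = 38.2·1.34/(38.2 + 0.0940·1060) = 51.188/137.84 = 0.37136 mol/L.

0.371 mol/L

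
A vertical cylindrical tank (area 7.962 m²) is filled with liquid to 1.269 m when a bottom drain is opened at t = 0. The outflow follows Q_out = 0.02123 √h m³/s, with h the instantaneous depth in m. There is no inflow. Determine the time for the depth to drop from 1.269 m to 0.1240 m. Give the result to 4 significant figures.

580.8 s

With no inflow, A dh/dt = −0.02123 √h.
Separate and integrate: 2(√h − √h₀) = −(0.02123/A) t.
t = 2A(√h₀ − √h)/0.02123 = 2·7.962·(√1.269 − √0.1240)/0.02123
  = 15.9240 × (1.12650 − 0.352136) / 0.02123 = 580.827 s.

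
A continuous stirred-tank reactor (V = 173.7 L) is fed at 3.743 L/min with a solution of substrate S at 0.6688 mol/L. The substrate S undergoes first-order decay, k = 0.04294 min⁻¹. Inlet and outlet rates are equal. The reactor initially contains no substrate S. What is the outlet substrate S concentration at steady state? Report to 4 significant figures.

Accumulation = in − out − consumed: V dC/dt = Q C_in − Q C − k V C.
Steady state (dC/dt = 0): C_ss = Q C_in/(Q + kV) = C_in/(1 + kV/Q).
C_ss = 3.743·0.6688/(3.743 + 0.04294·173.7) = 2.50332/11.2017 = 0.223477 mol/L.

0.2235 mol/L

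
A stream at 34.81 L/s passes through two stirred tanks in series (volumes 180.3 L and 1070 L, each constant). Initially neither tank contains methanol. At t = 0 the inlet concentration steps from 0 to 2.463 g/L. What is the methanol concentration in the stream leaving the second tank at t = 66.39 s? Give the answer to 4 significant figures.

2.121 g/L

Each tank obeys Vᵢ dCᵢ/dt = Q(Cᵢ₋₁ − Cᵢ), so τᵢ = Vᵢ/Q.
τ₁ = 180.3/34.81 = 5.17955 s; τ₂ = 1070/34.81 = 30.7383 s.
Tank 1: C₁ = C_in(1 − e^(−t/τ₁)). Tank 2 (τ₁ ≠ τ₂): C₂ = C_in[1 − (τ₁ e^(−t/τ₁) − τ₂ e^(−t/τ₂))/(τ₁ − τ₂)].
At t = 66.39: e^(−t/τ₁) = 2.71227e-06, e^(−t/τ₂) = 0.115343.
C₂ = 2.463·[1 − (5.17955·2.71227e-06 − 30.7383·0.115343)/(-25.5587)] = 2.463·0.861283 = 2.12134 g/L.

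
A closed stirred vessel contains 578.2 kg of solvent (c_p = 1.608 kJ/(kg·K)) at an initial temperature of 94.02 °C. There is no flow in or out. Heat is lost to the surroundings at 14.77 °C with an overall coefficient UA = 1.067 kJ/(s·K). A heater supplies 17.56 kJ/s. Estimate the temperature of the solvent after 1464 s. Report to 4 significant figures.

42.93 °C

Lumped-capacitance energy balance: M c_p dT/dt = UA(T_amb − T) + Q̇.
dT/dt = (T_ss − T)/τ with T_ss = T_amb + Q̇/UA = 14.77 + 17.56/1.067 = 31.2274 °C, τ = M c_p/UA = 578.2·1.608/1.067 = 871.364 s.
T approaches T_ss exponentially: T(t) = T_ss + (T₀ − T_ss) e^(−t/τ).
T(1464) = 31.2274 + (62.7926)·0.186351 = 42.9288 °C.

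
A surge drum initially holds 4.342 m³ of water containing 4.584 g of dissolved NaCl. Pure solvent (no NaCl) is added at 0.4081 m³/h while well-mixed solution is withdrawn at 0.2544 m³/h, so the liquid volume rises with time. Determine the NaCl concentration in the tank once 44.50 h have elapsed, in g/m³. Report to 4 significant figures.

0.08566 g/m³

Total volume: dV/dt = Q_in − Q_out = 0.153700 m³/h, so V(t) = 4.342 + 0.153700 t and V(44.50) = 11.1816 m³.
No NaCl enters, so dm/dt = −Q_out · (m/V).
dm/m = −Q_out dt/(V₀ + 0.153700 t); integrating gives ln(m/m₀) = −(Q_out/(Q_in−Q_out)) ln(V/V₀).
m = m₀ (V₀/V)^(Q_out/(Q_in−Q_out)) = 4.584 × (4.342/11.1816)^(1.65517) = 0.957796 g.
C = m/V = 0.957796/11.1816 = 0.0856579 g/m³.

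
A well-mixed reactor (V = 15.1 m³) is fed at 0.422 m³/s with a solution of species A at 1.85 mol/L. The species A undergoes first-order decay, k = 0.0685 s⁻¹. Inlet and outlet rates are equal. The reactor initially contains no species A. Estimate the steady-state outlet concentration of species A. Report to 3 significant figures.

Species balance: V dC/dt = Q C_in − Q C − k V C.
At steady state: 0 = Q C_in − (Q + kV) C_ss, so C_ss = Q C_in/(Q + kV).
C_ss = 0.422·1.85/(0.422 + 0.0685·15.1) = 0.78070/1.4564 = 0.53607 mol/L.

0.536 mol/L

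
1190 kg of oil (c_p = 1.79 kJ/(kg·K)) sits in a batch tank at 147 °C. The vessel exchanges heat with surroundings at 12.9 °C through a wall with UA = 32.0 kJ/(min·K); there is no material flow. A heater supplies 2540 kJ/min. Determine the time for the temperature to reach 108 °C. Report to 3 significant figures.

83.0 min

Lumped-capacitance energy balance: M c_p dT/dt = UA(T_amb − T) + Q̇.
τ = M c_p/UA = 66.566 min; T_ss = T_amb + Q̇/UA = 12.9 + 2540/32.0 = 92.275 °C.
T(t) = T_ss + (T₀ − T_ss)e^(−t/τ); set T = 108:
t = −τ ln[(T − T_ss)/(T₀ − T_ss)] = −66.566 · ln(0.28735) = 83.012 min.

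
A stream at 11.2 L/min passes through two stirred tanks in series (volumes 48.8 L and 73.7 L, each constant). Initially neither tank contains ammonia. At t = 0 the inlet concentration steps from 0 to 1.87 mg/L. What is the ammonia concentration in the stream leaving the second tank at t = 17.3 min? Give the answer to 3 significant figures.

Species balance on tank i: dCᵢ/dt = (Cᵢ₋₁ − Cᵢ)/τᵢ with τᵢ = Vᵢ/Q.
τ₁ = 48.8/11.2 = 4.3571 min; τ₂ = 73.7/11.2 = 6.5804 min.
Tank 1: C₁ = C_in(1 − e^(−t/τ₁)). Tank 2 (τ₁ ≠ τ₂): C₂ = C_in[1 − (τ₁ e^(−t/τ₁) − τ₂ e^(−t/τ₂))/(τ₁ − τ₂)].
At t = 17.3: e^(−t/τ₁) = 0.018864, e^(−t/τ₂) = 0.072148.
C₂ = 1.87·[1 − (4.3571·0.018864 − 6.5804·0.072148)/(-2.2232)] = 1.87·0.82342 = 1.5398 mg/L.

1.54 mg/L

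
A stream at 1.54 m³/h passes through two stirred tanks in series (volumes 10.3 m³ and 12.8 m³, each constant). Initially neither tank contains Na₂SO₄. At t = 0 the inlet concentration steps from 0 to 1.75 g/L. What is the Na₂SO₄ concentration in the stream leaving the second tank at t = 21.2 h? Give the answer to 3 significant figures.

1.35 g/L

Each tank obeys Vᵢ dCᵢ/dt = Q(Cᵢ₋₁ − Cᵢ), so τᵢ = Vᵢ/Q.
τ₁ = 10.3/1.54 = 6.6883 h; τ₂ = 12.8/1.54 = 8.3117 h.
Tank 1: C₁ = C_in(1 − e^(−t/τ₁)). Tank 2 (τ₁ ≠ τ₂): C₂ = C_in[1 − (τ₁ e^(−t/τ₁) − τ₂ e^(−t/τ₂))/(τ₁ − τ₂)].
At t = 21.2: e^(−t/τ₁) = 0.042016, e^(−t/τ₂) = 0.078033.
C₂ = 1.75·[1 − (6.6883·0.042016 − 8.3117·0.078033)/(-1.6234)] = 1.75·0.77358 = 1.3538 g/L.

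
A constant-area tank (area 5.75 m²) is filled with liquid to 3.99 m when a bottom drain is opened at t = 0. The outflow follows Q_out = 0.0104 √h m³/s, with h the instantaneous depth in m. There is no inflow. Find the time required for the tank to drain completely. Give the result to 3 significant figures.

2210 s

Mass balance (ρ constant): A dh/dt = −0.0104 √h.
∫ h^(−1/2) dh = −(0.0104/A) ∫ dt, giving 2√h = 2√h₀ − (0.0104/A) t.
Set h = 0: 2√h₀ = (0.0104/A) t_empty ⇒ t_empty = 2A√h₀/0.0104.
t_empty = 2·5.75·√3.99/0.0104 = 11.500·1.9975/0.0104 = 2208.8 s.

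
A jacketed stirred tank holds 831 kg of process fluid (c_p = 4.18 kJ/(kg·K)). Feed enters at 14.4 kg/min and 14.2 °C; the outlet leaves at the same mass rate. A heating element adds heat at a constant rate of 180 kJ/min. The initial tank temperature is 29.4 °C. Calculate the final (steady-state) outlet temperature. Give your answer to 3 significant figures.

Energy balance: M c_p dT/dt = ṁ c_p (T_in − T) + 180.
At steady state dT/dt = 0 ⇒ T_ss = T_in + Q̇/(ṁ c_p) = 14.2 + 180/(14.4·4.18) = 17.190 °C.

17.2 °C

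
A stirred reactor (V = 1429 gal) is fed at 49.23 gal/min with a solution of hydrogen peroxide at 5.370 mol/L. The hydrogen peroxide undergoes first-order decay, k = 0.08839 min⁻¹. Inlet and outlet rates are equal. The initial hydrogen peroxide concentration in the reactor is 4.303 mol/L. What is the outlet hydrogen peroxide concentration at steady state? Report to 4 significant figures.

Species balance: V dC/dt = Q C_in − Q C − k V C.
At steady state: 0 = Q C_in − (Q + kV) C_ss, so C_ss = Q C_in/(Q + kV).
C_ss = 49.23·5.370/(49.23 + 0.08839·1429) = 264.365/175.539 = 1.50602 mol/L.

1.506 mol/L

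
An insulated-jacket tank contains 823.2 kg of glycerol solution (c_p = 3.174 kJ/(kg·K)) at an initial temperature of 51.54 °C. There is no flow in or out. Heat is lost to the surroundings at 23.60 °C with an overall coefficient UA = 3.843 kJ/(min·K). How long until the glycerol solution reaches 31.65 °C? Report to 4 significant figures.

846.1 min

Lumped-capacitance energy balance: M c_p dT/dt = UA(T_amb − T).
τ = M c_p/UA = 679.895 min; T_ss = T_amb = 23.6000 °C.
T(t) = T_ss + (T₀ − T_ss)e^(−t/τ); set T = 31.65:
t = −τ ln[(T − T_ss)/(T₀ − T_ss)] = −679.895 · ln(0.288117) = 846.053 min.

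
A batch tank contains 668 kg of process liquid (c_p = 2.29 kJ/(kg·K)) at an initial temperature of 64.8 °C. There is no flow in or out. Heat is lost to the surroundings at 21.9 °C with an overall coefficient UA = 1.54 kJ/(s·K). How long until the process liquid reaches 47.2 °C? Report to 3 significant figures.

Lumped-capacitance energy balance: M c_p dT/dt = UA(T_amb − T).
τ = M c_p/UA = 993.32 s; T_ss = T_amb = 21.900 °C.
T(t) = T_ss + (T₀ − T_ss)e^(−t/τ); set T = 47.2:
t = −τ ln[(T − T_ss)/(T₀ − T_ss)] = −993.32 · ln(0.58974) = 524.54 s.

525 s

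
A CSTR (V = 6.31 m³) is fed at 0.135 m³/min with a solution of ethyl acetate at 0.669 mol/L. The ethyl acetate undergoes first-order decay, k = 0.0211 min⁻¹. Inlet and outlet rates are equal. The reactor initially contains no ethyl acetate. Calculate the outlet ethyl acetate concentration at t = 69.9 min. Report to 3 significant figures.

Species balance: V dC/dt = Q C_in − Q C − k V C.
dC/dt = (Q/V) C_in − (Q/V + k) C; effective rate a = Q/V + k = 0.021395 + 0.0211 = 0.042495 min⁻¹.
C_ss = Q C_in/(Q + kV) = 0.33682 mol/L; C(t) = C_ss + (C₀ − C_ss) e^(−a t).
C(69.9) = 0.33682 + (-0.33682)·e^(−0.042495·69.9) = 0.33682 + (-0.33682)·0.051284 = 0.31955 mol/L.

0.320 mol/L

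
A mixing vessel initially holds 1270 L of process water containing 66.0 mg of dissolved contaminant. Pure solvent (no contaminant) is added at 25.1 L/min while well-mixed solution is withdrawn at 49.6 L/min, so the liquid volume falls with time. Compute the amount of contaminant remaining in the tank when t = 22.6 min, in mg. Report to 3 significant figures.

20.7 mg

Total volume: dV/dt = Q_in − Q_out = -24.500 L/min, so V(t) = 1270 − 24.500 t and V(22.6) = 716.30 L.
Species balance (pure solvent in): dm/dt = −Q_out · m/V(t).
Separate: dm/m = −Q_out dt/V(t) ⇒ ln(m/m₀) = −(Q_out/(Q_in−Q_out)) ln(V/V₀).
m = m₀ (V₀/V)^(Q_out/(Q_in−Q_out)) = 66.0 × (1270/716.30)^(-2.0245) = 20.703 mg.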